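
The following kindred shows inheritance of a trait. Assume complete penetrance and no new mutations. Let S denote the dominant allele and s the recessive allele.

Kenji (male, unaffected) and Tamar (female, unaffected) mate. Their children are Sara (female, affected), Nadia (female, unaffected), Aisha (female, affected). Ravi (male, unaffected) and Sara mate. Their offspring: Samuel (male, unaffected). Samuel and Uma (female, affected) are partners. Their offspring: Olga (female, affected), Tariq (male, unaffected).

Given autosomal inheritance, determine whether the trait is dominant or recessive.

recessive

Kenji and Tamar are both unaffected yet have an affected child Sara. Under dominance, an affected child requires at least one affected parent, so the trait cannot be dominant.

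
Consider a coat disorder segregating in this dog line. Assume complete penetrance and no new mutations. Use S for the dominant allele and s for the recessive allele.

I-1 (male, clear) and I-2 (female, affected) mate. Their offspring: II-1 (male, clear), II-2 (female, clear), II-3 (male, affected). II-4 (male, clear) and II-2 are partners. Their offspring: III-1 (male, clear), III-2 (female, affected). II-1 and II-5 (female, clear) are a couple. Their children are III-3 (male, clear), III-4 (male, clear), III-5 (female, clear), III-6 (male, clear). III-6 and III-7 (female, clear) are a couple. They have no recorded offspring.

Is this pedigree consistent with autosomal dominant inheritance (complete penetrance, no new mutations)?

No

Under autosomal dominant, III-2 (affected, female) cannot arise from II-4 (clear) × II-2 (clear).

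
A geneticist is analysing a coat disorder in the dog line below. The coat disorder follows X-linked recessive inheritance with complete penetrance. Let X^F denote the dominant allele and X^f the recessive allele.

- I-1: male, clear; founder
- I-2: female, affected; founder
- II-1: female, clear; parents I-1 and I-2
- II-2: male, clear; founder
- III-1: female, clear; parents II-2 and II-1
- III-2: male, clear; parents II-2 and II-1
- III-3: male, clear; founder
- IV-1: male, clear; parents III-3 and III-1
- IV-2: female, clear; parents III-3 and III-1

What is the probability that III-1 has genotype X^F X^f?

II-2 is clear, so II-2 is X^F Y.
II-1 is clear so carries F and received f from I-2 (X^f X^f), so II-1 is X^F X^f.
Their cross gives offspring ratios 1/2 X^F X^F : 1/2 X^F X^f. Conditioning on III-1 being clear, P(X^F X^f) = 1/2 / 1 = 1/2 before taking III-1's own offspring into account.
III-3 is clear, so III-3 is X^F Y.
Now use III-1's offspring. Probability of each recorded status — clear son IV-1: 1/2 if III-1 is X^F X^f, 1 if X^F X^F. (IV-2: equally likely either way, so uninformative.)
Bayes: P(X^F X^f) = 1/2·1/2 / (1/2·1/2 + 1/2·1) = 1/3.

1/3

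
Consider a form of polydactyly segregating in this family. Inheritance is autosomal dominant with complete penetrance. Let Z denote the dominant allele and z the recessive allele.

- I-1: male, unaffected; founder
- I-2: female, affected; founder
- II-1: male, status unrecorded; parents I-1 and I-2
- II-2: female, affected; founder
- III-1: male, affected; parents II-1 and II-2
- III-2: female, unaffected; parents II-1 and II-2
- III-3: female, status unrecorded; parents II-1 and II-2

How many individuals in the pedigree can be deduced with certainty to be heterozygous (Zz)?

Obligate heterozygotes: II-2 is affected so carries Z and passed z to III-2 (zz), so II-2 is Zz.
Every other individual is either homozygous by phenotype or has at least one consistent homozygous assignment, so the count is 1.

1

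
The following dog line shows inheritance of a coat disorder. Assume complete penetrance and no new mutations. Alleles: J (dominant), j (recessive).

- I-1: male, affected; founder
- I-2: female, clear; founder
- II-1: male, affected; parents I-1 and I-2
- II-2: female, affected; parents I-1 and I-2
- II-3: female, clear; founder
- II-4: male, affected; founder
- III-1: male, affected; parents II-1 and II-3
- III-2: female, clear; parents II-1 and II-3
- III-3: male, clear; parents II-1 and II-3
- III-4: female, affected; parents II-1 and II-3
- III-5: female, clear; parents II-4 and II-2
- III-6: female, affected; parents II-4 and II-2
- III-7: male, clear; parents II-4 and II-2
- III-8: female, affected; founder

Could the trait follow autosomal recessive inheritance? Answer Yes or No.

No

Under autosomal recessive, III-5 (clear, female) cannot arise from II-4 (affected) × II-2 (affected).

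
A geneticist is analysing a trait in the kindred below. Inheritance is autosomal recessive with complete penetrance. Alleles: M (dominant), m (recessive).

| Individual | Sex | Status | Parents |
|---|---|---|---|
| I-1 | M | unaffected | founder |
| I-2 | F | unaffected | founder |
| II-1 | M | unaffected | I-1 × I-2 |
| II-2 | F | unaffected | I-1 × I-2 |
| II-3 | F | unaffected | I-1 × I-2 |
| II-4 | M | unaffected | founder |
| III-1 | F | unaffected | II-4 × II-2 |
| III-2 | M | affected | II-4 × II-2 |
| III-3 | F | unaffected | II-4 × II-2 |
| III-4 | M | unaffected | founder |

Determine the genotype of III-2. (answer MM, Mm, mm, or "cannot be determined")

III-2 is affected, so III-2 is mm.

mm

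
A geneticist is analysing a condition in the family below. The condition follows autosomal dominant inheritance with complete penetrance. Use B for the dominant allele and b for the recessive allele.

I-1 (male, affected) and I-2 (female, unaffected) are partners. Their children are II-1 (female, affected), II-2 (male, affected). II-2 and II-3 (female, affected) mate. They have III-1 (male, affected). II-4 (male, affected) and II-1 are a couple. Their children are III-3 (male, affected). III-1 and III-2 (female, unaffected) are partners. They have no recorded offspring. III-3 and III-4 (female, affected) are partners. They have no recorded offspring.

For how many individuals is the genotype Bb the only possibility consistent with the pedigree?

Obligate heterozygotes: II-1 is affected so carries B and received b from I-2 (bb), so II-1 is Bb; II-2 is affected so carries B and received b from I-2 (bb), so II-2 is Bb.
Every other individual is either homozygous by phenotype or has at least one consistent homozygous assignment, so the count is 2.

2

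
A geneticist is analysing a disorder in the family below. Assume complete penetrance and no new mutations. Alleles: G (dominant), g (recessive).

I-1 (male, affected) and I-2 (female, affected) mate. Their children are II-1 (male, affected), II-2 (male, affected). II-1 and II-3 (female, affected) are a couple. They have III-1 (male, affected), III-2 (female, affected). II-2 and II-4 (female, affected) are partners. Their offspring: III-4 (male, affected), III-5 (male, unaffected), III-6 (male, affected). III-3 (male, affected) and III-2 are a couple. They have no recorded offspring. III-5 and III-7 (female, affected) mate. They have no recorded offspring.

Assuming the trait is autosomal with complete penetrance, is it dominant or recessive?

II-2 and II-4 are both affected yet have an unaffected child III-5. Under a recessive model two affected parents are homozygous and every child would be affected, so the trait cannot be recessive.

dominant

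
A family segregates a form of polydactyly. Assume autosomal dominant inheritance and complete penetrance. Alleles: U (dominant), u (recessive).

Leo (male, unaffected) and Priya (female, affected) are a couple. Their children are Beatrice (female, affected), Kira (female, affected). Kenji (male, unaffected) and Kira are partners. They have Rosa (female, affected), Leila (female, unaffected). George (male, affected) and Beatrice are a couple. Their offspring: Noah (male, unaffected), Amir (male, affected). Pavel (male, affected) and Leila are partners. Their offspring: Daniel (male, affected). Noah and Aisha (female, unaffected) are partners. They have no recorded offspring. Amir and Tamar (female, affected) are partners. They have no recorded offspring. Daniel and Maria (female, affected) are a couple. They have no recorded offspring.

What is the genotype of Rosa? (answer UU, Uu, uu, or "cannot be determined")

From phenotype alone, Rosa is UU or Uu.
Rosa is affected so carries U and received u from Kenji (uu), so Rosa is Uu.

Uu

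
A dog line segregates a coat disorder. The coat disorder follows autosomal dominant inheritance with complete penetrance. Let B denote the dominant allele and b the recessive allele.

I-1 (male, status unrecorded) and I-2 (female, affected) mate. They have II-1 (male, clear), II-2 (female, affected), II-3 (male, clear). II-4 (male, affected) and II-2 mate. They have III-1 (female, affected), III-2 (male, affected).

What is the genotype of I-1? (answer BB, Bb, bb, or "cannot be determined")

cannot be determined

I-1's phenotype is unrecorded, and no parent or child forces a single allele at both positions; consistent genotype assignments exist with I-1 as Bb or bb.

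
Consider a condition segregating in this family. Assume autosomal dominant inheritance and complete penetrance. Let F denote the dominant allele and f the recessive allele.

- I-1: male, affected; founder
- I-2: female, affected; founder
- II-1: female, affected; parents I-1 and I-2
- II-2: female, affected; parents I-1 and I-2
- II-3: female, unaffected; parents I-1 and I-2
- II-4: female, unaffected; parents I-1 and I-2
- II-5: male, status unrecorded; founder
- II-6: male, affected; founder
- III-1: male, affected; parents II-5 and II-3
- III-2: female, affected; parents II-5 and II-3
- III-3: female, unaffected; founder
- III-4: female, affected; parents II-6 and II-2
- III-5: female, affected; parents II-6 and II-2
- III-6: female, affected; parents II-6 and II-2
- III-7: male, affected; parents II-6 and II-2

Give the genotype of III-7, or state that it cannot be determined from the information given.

III-7's phenotype allows FF or Ff, and no parent or child forces a single allele at both positions; consistent genotype assignments exist with III-7 as FF or Ff.

cannot be determined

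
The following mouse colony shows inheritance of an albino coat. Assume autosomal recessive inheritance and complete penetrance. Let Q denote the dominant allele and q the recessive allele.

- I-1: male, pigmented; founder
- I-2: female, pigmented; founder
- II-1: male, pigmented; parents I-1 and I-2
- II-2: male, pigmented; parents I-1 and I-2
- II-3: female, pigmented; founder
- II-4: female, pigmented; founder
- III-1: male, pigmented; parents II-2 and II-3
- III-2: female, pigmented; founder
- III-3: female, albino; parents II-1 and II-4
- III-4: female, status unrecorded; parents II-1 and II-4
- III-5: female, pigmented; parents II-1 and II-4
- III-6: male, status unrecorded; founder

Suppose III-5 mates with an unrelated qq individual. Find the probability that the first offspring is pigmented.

2/3

II-1 is pigmented so carries Q and passed q to III-3 (qq), so II-1 is Qq.
II-4 is pigmented so carries Q and passed q to III-3 (qq), so II-4 is Qq.
III-5 is a pigmented offspring of II-1 (Qq) × II-4 (Qq), whose cross gives 1/4 QQ : 1/2 Qq : 1/4 qq; conditioning on being pigmented, III-5 is QQ with probability 1/3, Qq with probability 2/3.
Summing over parental genotype combinations, P(offspring is pigmented) = 1/3·1 + 2/3·1/2 = 2/3.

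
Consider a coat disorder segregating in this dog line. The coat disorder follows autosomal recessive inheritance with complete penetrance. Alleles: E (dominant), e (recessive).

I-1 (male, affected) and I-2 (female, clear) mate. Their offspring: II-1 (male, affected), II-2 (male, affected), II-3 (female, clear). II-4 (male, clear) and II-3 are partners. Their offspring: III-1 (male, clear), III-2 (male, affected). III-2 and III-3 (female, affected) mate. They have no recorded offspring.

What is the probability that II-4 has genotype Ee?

1

II-4 is clear so carries E and passed e to III-2 (ee), so II-4 is Ee, giving P(Ee) = 1.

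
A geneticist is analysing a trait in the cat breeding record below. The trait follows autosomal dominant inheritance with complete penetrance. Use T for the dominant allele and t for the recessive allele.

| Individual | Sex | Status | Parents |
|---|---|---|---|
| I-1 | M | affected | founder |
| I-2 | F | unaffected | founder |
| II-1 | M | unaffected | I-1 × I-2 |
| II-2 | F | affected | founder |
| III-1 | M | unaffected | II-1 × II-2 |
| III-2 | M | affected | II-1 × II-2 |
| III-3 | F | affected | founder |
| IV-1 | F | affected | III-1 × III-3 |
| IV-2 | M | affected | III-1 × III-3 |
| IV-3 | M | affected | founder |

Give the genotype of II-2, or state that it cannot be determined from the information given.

From phenotype alone, II-2 is TT or Tt.
II-2 is affected so carries T and passed t to III-1 (tt), so II-2 is Tt.

Tt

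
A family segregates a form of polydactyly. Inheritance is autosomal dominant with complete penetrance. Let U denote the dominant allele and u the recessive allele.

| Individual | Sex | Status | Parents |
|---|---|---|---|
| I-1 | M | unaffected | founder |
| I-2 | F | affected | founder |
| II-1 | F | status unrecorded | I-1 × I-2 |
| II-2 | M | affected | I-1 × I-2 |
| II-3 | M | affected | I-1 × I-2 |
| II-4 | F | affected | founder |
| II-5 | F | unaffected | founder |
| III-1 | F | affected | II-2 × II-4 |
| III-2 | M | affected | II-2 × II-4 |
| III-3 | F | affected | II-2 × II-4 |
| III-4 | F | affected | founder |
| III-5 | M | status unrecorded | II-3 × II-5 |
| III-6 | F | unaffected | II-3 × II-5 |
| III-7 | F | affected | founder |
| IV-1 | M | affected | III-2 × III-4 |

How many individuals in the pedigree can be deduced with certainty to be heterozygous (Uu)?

2

Obligate heterozygotes: II-2 is affected so carries U and received u from I-1 (uu), so II-2 is Uu; II-3 is affected so carries U and received u from I-1 (uu), so II-3 is Uu.
Every other individual is either homozygous by phenotype or has at least one consistent homozygous assignment, so the count is 2.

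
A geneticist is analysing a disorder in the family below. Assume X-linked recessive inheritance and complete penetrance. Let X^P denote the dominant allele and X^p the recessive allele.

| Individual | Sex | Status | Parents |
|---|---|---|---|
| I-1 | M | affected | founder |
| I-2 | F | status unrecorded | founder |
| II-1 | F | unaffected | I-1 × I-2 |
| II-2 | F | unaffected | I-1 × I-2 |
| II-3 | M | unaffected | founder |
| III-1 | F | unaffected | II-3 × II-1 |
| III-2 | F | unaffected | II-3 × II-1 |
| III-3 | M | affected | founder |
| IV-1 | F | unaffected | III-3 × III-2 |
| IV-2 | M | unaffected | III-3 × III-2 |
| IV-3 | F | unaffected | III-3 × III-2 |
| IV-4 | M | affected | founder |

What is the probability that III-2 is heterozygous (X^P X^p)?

1/9

II-3 is unaffected, so II-3 is X^P Y.
II-1 is unaffected so carries P and received p from I-1 (X^p Y), so II-1 is X^P X^p.
Their cross gives offspring ratios 1/2 X^P X^P : 1/2 X^P X^p. Conditioning on III-2 being unaffected, P(X^P X^p) = 1/2 / 1 = 1/2 before taking III-2's own offspring into account.
III-3 is affected, so III-3 is X^p Y.
Now use III-2's offspring. Probability of each recorded status — unaffected daughter IV-1: 1/2 if III-2 is X^P X^p, 1 if X^P X^P; unaffected son IV-2: 1/2 if III-2 is X^P X^p, 1 if X^P X^P; unaffected daughter IV-3: 1/2 if III-2 is X^P X^p, 1 if X^P X^P.
Bayes: P(X^P X^p) = 1/2·1/8 / (1/2·1/8 + 1/2·1) = 1/9.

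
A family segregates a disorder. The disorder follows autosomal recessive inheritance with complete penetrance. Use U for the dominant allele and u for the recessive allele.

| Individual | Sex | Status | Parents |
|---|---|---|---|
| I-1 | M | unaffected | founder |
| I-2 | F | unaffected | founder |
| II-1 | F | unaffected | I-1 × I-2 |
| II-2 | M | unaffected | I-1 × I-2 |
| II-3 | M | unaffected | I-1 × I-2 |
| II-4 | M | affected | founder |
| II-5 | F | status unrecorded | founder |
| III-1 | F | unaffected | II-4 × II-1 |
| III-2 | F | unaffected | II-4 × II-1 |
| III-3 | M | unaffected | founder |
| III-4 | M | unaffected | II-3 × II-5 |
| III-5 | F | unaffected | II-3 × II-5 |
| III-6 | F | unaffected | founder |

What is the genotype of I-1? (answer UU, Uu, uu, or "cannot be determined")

I-1's phenotype allows UU or Uu, and no parent or child forces a single allele at both positions; consistent genotype assignments exist with I-1 as UU or Uu.

cannot be determined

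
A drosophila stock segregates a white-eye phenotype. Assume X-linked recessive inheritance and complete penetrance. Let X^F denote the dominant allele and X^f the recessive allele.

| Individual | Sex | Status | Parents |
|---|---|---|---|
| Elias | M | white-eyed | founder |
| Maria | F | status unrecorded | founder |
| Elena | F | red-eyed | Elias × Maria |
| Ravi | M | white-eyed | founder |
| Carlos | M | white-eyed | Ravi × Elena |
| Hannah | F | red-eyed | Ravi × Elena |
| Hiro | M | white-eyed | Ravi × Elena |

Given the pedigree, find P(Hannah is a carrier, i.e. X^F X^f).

Hannah is red-eyed so carries F and received f from Ravi (X^f Y), so Hannah is X^F X^f, giving P(X^F X^f) = 1.

1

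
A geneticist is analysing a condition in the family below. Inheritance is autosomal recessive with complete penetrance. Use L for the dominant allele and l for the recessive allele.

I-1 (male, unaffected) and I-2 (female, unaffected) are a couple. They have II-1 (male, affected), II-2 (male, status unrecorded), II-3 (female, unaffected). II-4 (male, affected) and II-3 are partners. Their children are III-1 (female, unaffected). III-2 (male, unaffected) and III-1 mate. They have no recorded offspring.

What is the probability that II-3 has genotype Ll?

1/2

I-1 is unaffected so carries L and passed l to II-1 (ll), so I-1 is Ll.
I-2 is unaffected so carries L and passed l to II-1 (ll), so I-2 is Ll.
Their cross gives offspring ratios 1/4 LL : 1/2 Ll : 1/4 ll. Conditioning on II-3 being unaffected, P(Ll) = 1/2 / 3/4 = 2/3 before taking II-3's own offspring into account.
II-4 is affected, so II-4 is ll.
Now use II-3's offspring. Probability of each recorded status — unaffected daughter III-1: 1/2 if II-3 is Ll, 1 if LL.
Bayes: P(Ll) = 2/3·1/2 / (2/3·1/2 + 1/3·1) = 1/2.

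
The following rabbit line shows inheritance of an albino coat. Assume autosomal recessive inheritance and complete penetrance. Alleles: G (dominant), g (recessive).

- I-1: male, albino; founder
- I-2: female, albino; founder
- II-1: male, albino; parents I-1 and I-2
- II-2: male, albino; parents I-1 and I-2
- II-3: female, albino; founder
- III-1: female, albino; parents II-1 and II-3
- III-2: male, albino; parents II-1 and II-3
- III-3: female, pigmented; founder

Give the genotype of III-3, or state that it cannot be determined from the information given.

cannot be determined

III-3's phenotype allows GG or Gg, and no parent or child forces a single allele at both positions; consistent genotype assignments exist with III-3 as GG or Gg.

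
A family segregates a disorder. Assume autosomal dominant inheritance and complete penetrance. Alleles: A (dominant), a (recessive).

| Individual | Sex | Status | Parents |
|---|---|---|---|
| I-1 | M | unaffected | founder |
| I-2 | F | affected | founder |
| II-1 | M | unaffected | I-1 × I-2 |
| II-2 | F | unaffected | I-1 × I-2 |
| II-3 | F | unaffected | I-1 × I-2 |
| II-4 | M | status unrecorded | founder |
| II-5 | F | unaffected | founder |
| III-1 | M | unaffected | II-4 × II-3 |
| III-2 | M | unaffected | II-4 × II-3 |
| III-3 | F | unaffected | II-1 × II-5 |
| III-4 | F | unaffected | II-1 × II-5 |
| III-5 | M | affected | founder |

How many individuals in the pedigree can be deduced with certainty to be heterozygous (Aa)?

1

Obligate heterozygotes: I-2 is affected so carries A and passed a to II-1 (aa), so I-2 is Aa.
Every other individual is either homozygous by phenotype or has at least one consistent homozygous assignment, so the count is 1.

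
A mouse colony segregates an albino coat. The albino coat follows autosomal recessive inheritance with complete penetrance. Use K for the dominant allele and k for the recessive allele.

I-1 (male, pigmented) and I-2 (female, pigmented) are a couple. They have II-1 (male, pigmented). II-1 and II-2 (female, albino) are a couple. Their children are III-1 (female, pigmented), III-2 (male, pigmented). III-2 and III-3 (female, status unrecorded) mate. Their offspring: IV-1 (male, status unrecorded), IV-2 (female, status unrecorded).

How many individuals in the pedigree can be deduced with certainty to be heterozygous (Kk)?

2

Obligate heterozygotes: III-1 is pigmented so carries K and received k from II-2 (kk), so III-1 is Kk; III-2 is pigmented so carries K and received k from II-2 (kk), so III-2 is Kk.
Every other individual is either homozygous by phenotype or has at least one consistent homozygous assignment, so the count is 2.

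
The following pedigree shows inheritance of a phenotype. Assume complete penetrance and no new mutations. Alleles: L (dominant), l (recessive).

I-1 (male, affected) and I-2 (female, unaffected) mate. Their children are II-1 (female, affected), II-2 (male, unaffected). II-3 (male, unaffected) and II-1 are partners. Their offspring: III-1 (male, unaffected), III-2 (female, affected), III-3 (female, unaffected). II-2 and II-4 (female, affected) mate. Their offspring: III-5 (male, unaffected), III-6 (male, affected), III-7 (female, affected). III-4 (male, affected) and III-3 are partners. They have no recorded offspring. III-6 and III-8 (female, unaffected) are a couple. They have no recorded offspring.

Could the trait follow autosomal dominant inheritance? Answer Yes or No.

A consistent assignment under autosomal dominant exists: I-1 Ll, I-2 ll, II-1 Ll, II-2 ll, II-3 ll, II-4 Ll, III-1 ll, III-2 Ll, III-3 ll, III-4 LL, III-5 ll, III-6 Ll, III-7 Ll, III-8 ll.
In this assignment every recorded phenotype matches its genotype and every non-founder's genotype is obtainable from its parents' genotypes, so the pedigree is consistent.

Yes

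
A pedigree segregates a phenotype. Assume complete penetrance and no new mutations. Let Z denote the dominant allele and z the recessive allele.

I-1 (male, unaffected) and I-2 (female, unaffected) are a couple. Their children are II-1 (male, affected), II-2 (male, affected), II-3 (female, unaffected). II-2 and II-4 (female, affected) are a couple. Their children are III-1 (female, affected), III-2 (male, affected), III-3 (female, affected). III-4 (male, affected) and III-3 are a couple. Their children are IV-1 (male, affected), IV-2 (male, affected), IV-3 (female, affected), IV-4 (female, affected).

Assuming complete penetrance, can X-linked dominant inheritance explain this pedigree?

Under X-linked dominant, II-1 (affected, male) cannot arise from I-1 (unaffected) × I-2 (unaffected).

No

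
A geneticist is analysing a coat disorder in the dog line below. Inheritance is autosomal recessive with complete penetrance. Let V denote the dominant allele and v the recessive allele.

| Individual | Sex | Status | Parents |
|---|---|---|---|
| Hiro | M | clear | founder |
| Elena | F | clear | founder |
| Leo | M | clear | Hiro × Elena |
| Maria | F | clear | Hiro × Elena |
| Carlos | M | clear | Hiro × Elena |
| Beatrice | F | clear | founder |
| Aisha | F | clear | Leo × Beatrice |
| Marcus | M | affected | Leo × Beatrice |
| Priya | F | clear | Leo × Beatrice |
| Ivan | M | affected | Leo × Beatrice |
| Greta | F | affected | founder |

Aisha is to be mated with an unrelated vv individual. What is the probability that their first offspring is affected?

1/3

Leo is clear so carries V and passed v to Marcus (vv), so Leo is Vv.
Beatrice is clear so carries V and passed v to Marcus (vv), so Beatrice is Vv.
Aisha is a clear offspring of Leo (Vv) × Beatrice (Vv), whose cross gives 1/4 VV : 1/2 Vv : 1/4 vv; conditioning on being clear, Aisha is VV with probability 1/3, Vv with probability 2/3.
Summing over parental genotype combinations, P(offspring is affected) = 2/3·1/2 = 1/3.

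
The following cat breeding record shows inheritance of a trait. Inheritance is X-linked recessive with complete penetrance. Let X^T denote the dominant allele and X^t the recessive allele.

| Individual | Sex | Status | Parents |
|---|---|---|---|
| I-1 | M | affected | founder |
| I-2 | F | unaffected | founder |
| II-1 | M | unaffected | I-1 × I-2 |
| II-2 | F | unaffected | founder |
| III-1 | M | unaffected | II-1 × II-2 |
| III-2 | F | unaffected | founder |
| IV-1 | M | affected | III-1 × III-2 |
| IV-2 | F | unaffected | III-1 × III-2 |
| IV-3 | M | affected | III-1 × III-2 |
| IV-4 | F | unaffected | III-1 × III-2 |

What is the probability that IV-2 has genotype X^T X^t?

1/2

III-1 is unaffected, so III-1 is X^T Y.
III-2 is unaffected so carries T and passed t to IV-1 (X^t Y), so III-2 is X^T X^t.
Their cross gives offspring ratios 1/2 X^T X^T : 1/2 X^T X^t. Conditioning on IV-2 being unaffected, P(X^T X^t) = 1/2 / 1 = 1/2.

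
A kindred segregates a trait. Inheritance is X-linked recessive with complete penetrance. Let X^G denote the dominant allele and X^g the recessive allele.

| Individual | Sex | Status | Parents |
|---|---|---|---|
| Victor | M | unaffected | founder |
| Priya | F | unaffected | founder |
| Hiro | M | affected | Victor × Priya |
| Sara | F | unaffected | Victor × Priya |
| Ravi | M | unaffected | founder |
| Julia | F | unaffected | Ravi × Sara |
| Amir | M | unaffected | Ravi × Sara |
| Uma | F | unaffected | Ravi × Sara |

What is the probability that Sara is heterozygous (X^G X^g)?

1/3

Victor is unaffected, so Victor is X^G Y.
Priya is unaffected so carries G and passed g to Hiro (X^g Y), so Priya is X^G X^g.
Their cross gives offspring ratios 1/2 X^G X^G : 1/2 X^G X^g. Conditioning on Sara being unaffected, P(X^G X^g) = 1/2 / 1 = 1/2 before taking Sara's own offspring into account.
Ravi is unaffected, so Ravi is X^G Y.
Now use Sara's offspring. Probability of each recorded status — unaffected son Amir: 1/2 if Sara is X^G X^g, 1 if X^G X^G. (Julia, Uma: equally likely either way, so uninformative.)
Bayes: P(X^G X^g) = 1/2·1/2 / (1/2·1/2 + 1/2·1) = 1/3.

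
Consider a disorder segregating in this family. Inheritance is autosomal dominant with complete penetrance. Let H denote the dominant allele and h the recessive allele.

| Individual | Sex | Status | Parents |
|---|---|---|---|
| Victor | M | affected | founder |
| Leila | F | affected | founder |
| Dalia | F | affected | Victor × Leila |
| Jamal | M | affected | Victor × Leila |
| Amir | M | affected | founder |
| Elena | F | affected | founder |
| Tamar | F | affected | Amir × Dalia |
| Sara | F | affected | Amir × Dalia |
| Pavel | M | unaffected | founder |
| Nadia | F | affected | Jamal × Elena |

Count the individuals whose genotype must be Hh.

0

No individual's genotype is forced to Hh by the pedigree, so the count is 0.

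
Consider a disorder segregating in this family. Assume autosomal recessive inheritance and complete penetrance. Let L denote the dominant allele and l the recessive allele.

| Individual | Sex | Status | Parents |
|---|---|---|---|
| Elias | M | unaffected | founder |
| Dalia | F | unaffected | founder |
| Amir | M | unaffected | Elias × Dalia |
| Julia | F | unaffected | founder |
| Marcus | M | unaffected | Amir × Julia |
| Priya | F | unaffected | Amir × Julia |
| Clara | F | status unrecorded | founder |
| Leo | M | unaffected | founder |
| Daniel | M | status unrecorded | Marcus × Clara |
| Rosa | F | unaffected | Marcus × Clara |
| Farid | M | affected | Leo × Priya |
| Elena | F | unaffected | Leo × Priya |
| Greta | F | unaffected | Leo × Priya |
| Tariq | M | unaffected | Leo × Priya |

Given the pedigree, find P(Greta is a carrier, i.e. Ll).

2/3

Leo is unaffected so carries L and passed l to Farid (ll), so Leo is Ll.
Priya is unaffected so carries L and passed l to Farid (ll), so Priya is Ll.
Their cross gives offspring ratios 1/4 LL : 1/2 Ll : 1/4 ll. Conditioning on Greta being unaffected, P(Ll) = 1/2 / 3/4 = 2/3.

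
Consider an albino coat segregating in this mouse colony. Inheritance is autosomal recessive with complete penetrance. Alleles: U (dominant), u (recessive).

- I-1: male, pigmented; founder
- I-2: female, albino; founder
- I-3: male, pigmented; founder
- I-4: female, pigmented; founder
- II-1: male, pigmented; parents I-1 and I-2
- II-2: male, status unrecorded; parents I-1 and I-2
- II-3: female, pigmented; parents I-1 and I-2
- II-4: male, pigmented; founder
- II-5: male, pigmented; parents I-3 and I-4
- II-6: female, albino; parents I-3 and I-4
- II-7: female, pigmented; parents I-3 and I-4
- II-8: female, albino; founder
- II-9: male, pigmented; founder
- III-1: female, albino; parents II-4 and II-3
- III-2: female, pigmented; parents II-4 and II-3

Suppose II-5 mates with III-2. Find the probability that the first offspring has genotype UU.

I-3 is pigmented so carries U and passed u to II-6 (uu), so I-3 is Uu.
I-4 is pigmented so carries U and passed u to II-6 (uu), so I-4 is Uu.
II-5 is a pigmented offspring of I-3 (Uu) × I-4 (Uu), whose cross gives 1/4 UU : 1/2 Uu : 1/4 uu; conditioning on being pigmented, II-5 is UU with probability 1/3, Uu with probability 2/3.
II-4 is pigmented so carries U and passed u to III-1 (uu), so II-4 is Uu.
II-3 is pigmented so carries U and received u from I-2 (uu), so II-3 is Uu.
III-2 is a pigmented offspring of II-4 (Uu) × II-3 (Uu), whose cross gives 1/4 UU : 1/2 Uu : 1/4 uu; conditioning on being pigmented, III-2 is UU with probability 1/3, Uu with probability 2/3.
Summing over parental genotype combinations, P(offspring has genotype UU) = 1/9·1 + 2/9·1/2 + 2/9·1/2 + 4/9·1/4 = 4/9.

4/9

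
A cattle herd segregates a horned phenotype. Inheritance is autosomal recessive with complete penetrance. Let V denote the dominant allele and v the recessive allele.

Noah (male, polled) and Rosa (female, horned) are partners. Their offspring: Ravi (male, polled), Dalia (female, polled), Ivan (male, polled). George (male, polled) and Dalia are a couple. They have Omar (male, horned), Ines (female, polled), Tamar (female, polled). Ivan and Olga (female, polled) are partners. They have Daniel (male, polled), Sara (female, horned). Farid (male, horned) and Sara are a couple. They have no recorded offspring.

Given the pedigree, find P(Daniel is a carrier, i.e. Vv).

Ivan is polled so carries V and received v from Rosa (vv), so Ivan is Vv.
Olga is polled so carries V and passed v to Sara (vv), so Olga is Vv.
Their cross gives offspring ratios 1/4 VV : 1/2 Vv : 1/4 vv. Conditioning on Daniel being polled, P(Vv) = 1/2 / 3/4 = 2/3.

2/3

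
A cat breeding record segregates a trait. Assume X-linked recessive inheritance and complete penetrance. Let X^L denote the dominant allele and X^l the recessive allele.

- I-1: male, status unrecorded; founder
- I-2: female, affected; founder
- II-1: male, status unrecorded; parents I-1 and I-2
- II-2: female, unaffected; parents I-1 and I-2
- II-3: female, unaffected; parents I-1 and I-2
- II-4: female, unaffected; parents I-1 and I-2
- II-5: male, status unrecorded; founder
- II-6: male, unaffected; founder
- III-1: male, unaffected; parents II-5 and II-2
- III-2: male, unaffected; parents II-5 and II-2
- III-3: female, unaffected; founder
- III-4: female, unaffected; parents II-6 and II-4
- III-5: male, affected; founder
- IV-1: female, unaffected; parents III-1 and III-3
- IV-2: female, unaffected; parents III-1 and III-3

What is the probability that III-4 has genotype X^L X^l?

1/2

II-6 is unaffected, so II-6 is X^L Y.
II-4 is unaffected so carries L and received l from I-2 (X^l X^l), so II-4 is X^L X^l.
Their cross gives offspring ratios 1/2 X^L X^L : 1/2 X^L X^l. Conditioning on III-4 being unaffected, P(X^L X^l) = 1/2 / 1 = 1/2.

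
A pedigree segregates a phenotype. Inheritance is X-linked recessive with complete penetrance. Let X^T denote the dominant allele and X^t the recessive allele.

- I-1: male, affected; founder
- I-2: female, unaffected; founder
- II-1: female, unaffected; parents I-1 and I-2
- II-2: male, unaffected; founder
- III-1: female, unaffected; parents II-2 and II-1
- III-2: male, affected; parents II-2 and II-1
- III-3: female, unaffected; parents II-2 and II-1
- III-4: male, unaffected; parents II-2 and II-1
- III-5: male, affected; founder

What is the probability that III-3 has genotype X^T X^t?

1/2

II-2 is unaffected, so II-2 is X^T Y.
II-1 is unaffected so carries T and received t from I-1 (X^t Y), so II-1 is X^T X^t.
Their cross gives offspring ratios 1/2 X^T X^T : 1/2 X^T X^t. Conditioning on III-3 being unaffected, P(X^T X^t) = 1/2 / 1 = 1/2.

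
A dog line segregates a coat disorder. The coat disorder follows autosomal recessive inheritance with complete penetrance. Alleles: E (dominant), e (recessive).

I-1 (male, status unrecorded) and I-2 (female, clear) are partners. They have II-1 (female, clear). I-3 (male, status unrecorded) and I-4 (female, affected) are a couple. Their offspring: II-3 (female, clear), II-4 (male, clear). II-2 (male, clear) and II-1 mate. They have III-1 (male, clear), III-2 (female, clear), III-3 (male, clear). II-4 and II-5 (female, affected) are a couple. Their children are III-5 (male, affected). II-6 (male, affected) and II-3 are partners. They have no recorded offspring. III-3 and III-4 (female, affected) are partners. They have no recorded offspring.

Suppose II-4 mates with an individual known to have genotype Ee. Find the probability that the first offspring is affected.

1/4

II-4 is clear so carries E and received e from I-4 (ee), so II-4 is Ee.
The cross gives 1/4 EE : 1/2 Ee : 1/4 ee, so P(offspring is affected) = 1/4.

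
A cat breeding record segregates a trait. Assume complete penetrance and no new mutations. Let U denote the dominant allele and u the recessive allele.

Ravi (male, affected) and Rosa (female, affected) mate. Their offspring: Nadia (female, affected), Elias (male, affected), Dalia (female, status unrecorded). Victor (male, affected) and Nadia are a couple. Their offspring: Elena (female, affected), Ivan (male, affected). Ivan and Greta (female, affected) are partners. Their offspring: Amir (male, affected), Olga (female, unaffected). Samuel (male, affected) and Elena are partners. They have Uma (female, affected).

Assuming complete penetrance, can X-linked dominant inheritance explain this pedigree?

Under X-linked dominant, Olga (unaffected, female) cannot arise from Ivan (affected) × Greta (affected).

No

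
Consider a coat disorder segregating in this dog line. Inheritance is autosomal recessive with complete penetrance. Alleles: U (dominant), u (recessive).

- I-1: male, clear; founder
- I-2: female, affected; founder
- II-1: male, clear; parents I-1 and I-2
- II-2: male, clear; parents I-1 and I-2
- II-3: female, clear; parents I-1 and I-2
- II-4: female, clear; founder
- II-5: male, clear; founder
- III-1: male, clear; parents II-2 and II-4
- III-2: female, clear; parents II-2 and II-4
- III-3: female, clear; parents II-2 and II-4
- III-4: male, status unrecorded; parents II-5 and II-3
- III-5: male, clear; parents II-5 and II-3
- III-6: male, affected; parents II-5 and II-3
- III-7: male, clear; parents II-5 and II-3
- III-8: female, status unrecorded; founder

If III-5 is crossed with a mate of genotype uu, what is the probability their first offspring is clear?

II-5 is clear so carries U and passed u to III-6 (uu), so II-5 is Uu.
II-3 is clear so carries U and received u from I-2 (uu), so II-3 is Uu.
III-5 is a clear offspring of II-5 (Uu) × II-3 (Uu), whose cross gives 1/4 UU : 1/2 Uu : 1/4 uu; conditioning on being clear, III-5 is UU with probability 1/3, Uu with probability 2/3.
Summing over parental genotype combinations, P(offspring is clear) = 1/3·1 + 2/3·1/2 = 2/3.

2/3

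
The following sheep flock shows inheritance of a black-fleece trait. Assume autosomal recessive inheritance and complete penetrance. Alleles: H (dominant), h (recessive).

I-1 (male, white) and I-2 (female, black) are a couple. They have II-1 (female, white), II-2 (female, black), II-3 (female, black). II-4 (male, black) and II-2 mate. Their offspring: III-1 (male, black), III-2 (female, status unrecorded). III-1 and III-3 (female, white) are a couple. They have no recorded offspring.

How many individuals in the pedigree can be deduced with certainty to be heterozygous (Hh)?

2

Obligate heterozygotes: I-1 is white so carries H and passed h to II-2 (hh), so I-1 is Hh; II-1 is white so carries H and received h from I-2 (hh), so II-1 is Hh.
Every other individual is either homozygous by phenotype or has at least one consistent homozygous assignment, so the count is 2.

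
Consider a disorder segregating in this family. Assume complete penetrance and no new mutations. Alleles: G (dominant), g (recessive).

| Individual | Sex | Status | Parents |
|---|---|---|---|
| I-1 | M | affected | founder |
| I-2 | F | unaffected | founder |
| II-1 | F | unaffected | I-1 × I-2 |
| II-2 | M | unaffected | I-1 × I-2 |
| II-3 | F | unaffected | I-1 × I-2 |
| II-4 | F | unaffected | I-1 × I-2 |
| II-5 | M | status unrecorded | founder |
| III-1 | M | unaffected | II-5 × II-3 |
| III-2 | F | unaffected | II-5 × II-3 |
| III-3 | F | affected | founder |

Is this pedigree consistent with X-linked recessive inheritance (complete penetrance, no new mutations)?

Yes

A consistent assignment under X-linked recessive exists: I-1 X^g Y, I-2 X^G X^G, II-1 X^G X^g, II-2 X^G Y, II-3 X^G X^g, II-4 X^G X^g, II-5 X^G Y, III-1 X^G Y, III-2 X^G X^G, III-3 X^g X^g.
In this assignment every recorded phenotype matches its genotype and every non-founder's genotype is obtainable from its parents' genotypes, so the pedigree is consistent.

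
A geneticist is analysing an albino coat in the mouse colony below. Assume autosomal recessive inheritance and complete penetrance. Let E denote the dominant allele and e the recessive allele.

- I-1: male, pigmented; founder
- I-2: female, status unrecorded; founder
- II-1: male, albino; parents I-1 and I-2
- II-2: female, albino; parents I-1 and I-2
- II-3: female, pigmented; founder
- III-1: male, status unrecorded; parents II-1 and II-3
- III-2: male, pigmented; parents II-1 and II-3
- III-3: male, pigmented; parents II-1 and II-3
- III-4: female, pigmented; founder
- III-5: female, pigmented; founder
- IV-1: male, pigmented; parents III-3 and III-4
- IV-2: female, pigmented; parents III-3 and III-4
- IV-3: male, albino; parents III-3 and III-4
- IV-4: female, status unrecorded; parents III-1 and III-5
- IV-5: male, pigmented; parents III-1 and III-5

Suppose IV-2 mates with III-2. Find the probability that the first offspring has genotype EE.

1/3

III-3 is pigmented so carries E and received e from II-1 (ee), so III-3 is Ee.
III-4 is pigmented so carries E and passed e to IV-3 (ee), so III-4 is Ee.
IV-2 is a pigmented offspring of III-3 (Ee) × III-4 (Ee), whose cross gives 1/4 EE : 1/2 Ee : 1/4 ee; conditioning on being pigmented, IV-2 is EE with probability 1/3, Ee with probability 2/3.
III-2 is pigmented so carries E and received e from II-1 (ee), so III-2 is Ee.
Summing over parental genotype combinations, P(offspring has genotype EE) = 1/3·1/2 + 2/3·1/4 = 1/3.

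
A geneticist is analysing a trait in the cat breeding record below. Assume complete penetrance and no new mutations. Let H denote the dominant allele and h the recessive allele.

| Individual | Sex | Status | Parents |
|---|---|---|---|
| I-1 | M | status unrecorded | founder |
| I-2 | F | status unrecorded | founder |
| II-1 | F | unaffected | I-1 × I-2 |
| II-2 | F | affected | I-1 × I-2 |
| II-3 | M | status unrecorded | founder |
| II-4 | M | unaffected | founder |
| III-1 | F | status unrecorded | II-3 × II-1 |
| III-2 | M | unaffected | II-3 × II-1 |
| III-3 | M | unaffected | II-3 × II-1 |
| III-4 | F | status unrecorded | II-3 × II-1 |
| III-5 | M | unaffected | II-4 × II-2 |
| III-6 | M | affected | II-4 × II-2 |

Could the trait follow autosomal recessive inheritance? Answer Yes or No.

Yes

A consistent assignment under autosomal recessive exists: I-1 Hh, I-2 Hh, II-1 HH, II-2 hh, II-3 HH, II-4 Hh, III-1 HH, III-2 HH, III-3 HH, III-4 HH, III-5 Hh, III-6 hh.
In this assignment every recorded phenotype matches its genotype and every non-founder's genotype is obtainable from its parents' genotypes, so the pedigree is consistent.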